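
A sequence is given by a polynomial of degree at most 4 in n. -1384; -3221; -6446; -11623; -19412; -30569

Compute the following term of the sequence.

-45946

D1: -1837 , -3225 , -5177 , -7789 , -11157
D2: -1388 , -1952 , -2612 , -3368
D3: -564 , -660 , -756
D4: -96 , -96
Fourth differences constant at -96.
-756 − 96 = -852;  -3368 − 852 = -4220;  -11157 − 4220 = -15377;  -30569 − 15377 = -45946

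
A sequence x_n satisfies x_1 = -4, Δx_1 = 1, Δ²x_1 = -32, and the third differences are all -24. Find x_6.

-559

Build the table forward from the leading diagonal:
D3: -24, -24, -24, -24, -24, -24
D2: -32, -56, -80, -104, -128, -152
D1: 1, -31, -87, -167, -271, -399
x: -4, -3, -34, -121, -288, -559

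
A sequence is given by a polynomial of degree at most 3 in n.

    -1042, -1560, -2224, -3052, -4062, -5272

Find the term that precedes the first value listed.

-652

-518, -664, -828, -1010, -1210
-146, -164, -182, -200
-18, -18, -18
The third differences are constant at -18.
Work back: -146 + 18 = -128;  -518 + 128 = -390;  -1042 + 390 = -652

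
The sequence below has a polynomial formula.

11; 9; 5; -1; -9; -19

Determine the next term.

D1: -2 , -4 , -6 , -8 , -10
D2: -2 , -2 , -2 , -2
Second differences constant at -2.
-10 − 2 = -12;  -19 − 12 = -31

-31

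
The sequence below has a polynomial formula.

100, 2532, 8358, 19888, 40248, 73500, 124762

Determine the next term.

Δ: 2432 , 5826 , 11530 , 20360 , 33252 , 51262
Δ²: 3394 , 5704 , 8830 , 12892 , 18010
Δ³: 2310 , 3126 , 4062 , 5118
Δ⁴: 816 , 936 , 1056
Δ⁵: 120 , 120
Fifth differences constant at 120.
1056 + 120 = 1176;  5118 + 1176 = 6294;  18010 + 6294 = 24304;  51262 + 24304 = 75566;  124762 + 75566 = 200328

200328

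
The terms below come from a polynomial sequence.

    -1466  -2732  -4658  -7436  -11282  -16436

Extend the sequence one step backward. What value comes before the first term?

First differences: -1266, -1926, -2778, -3846, -5154
Second differences: -660, -852, -1068, -1308
Third differences: -192, -216, -240
Fourth differences: -24, -24
The fourth differences are constant at -24.
Work back: -192 + 24 = -168;  -660 + 168 = -492;  -1266 + 492 = -774;  -1466 + 774 = -692

-692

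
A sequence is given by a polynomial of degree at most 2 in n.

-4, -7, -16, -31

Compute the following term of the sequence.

-52

-3  -9  -15
-6  -6
The second differences are constant (-6).
-15 − 6 = -21;  -31 − 21 = -52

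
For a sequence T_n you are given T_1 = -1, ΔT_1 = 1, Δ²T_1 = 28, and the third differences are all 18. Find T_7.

785

Build the table forward from the leading diagonal:
Δ³: 18  18  18  18  18  18  18
Δ²: 28  46  64  82  100  118  136
Δ: 1  29  75  139  221  321  439
T: -1  0  29  104  243  464  785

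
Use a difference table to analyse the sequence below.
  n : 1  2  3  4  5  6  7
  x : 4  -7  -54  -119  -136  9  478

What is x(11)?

10514

D1: -11, -47, -65, -17, 145, 469
D2: -36, -18, 48, 162, 324
D3: 18, 66, 114, 162
D4: 48, 48, 48
Constant fourth difference = 48, so extend:
162 + 48 = 210;  324 + 210 = 534;  469 + 534 = 1003;  478 + 1003 = 1481
210 + 48 = 258;  534 + 258 = 792;  1003 + 792 = 1795;  1481 + 1795 = 3276
258 + 48 = 306;  792 + 306 = 1098;  1795 + 1098 = 2893;  3276 + 2893 = 6169
306 + 48 = 354;  1098 + 354 = 1452;  2893 + 1452 = 4345;  6169 + 4345 = 10514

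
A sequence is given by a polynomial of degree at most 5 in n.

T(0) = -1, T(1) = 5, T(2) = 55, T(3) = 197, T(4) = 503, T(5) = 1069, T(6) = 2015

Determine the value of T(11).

18325

First differences: 6 , 50 , 142 , 306 , 566 , 946
Second differences: 44 , 92 , 164 , 260 , 380
Third differences: 48 , 72 , 96 , 120
Fourth differences: 24 , 24 , 24
The fourth differences are constant (24).
120 + 24 = 144;  380 + 144 = 524;  946 + 524 = 1470;  2015 + 1470 = 3485
144 + 24 = 168;  524 + 168 = 692;  1470 + 692 = 2162;  3485 + 2162 = 5647
168 + 24 = 192;  692 + 192 = 884;  2162 + 884 = 3046;  5647 + 3046 = 8693
192 + 24 = 216;  884 + 216 = 1100;  3046 + 1100 = 4146;  8693 + 4146 = 12839
216 + 24 = 240;  1100 + 240 = 1340;  4146 + 1340 = 5486;  12839 + 5486 = 18325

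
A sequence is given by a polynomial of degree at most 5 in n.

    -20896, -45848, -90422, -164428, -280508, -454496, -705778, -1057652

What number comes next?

First differences: -24952, -44574, -74006, -116080, -173988, -251282, -351874
Second differences: -19622, -29432, -42074, -57908, -77294, -100592
Third differences: -9810, -12642, -15834, -19386, -23298
Fourth differences: -2832, -3192, -3552, -3912
Fifth differences: -360, -360, -360
Fifth differences constant at -360.
-3912 − 360 = -4272;  -23298 − 4272 = -27570;  -100592 − 27570 = -128162;  -351874 − 128162 = -480036;  -1057652 − 480036 = -1537688

-1537688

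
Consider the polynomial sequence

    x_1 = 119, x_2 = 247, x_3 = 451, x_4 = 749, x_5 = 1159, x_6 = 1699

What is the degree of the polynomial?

128, 204, 298, 410, 540
76, 94, 112, 130
18, 18, 18
The third differences are constant, so the polynomial has degree 3.

3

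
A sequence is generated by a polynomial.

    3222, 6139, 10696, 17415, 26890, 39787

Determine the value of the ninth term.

106750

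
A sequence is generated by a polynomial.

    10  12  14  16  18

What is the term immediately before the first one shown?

8

2, 2, 2, 2
The first differences are constant at 2.
Work back: 10 − 2 = 8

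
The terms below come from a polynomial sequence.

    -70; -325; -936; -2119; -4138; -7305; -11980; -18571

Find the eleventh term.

-255  -611  -1183  -2019  -3167  -4675  -6591
-356  -572  -836  -1148  -1508  -1916
-216  -264  -312  -360  -408
-48  -48  -48  -48
Fourth differences constant at -48.
-408 − 48 = -456;  -1916 − 456 = -2372;  -6591 − 2372 = -8963;  -18571 − 8963 = -27534
-456 − 48 = -504;  -2372 − 504 = -2876;  -8963 − 2876 = -11839;  -27534 − 11839 = -39373
-504 − 48 = -552;  -2876 − 552 = -3428;  -11839 − 3428 = -15267;  -39373 − 15267 = -54640

-54640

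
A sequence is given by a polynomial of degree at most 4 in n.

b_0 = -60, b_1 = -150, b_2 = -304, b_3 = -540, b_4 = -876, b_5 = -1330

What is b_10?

D1: -90  -154  -236  -336  -454
D2: -64  -82  -100  -118
D3: -18  -18  -18
Constant third difference = -18, so extend:
-118 − 18 = -136;  -454 − 136 = -590;  -1330 − 590 = -1920
-136 − 18 = -154;  -590 − 154 = -744;  -1920 − 744 = -2664
-154 − 18 = -172;  -744 − 172 = -916;  -2664 − 916 = -3580
-172 − 18 = -190;  -916 − 190 = -1106;  -3580 − 1106 = -4686
-190 − 18 = -208;  -1106 − 208 = -1314;  -4686 − 1314 = -6000

-6000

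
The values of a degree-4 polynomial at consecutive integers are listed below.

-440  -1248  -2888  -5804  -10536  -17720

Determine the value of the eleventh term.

-119400

First differences: -808, -1640, -2916, -4732, -7184
Second differences: -832, -1276, -1816, -2452
Third differences: -444, -540, -636
Fourth differences: -96, -96
Constant fourth difference = -96, so extend:
-636 − 96 = -732;  -2452 − 732 = -3184;  -7184 − 3184 = -10368;  -17720 − 10368 = -28088
-732 − 96 = -828;  -3184 − 828 = -4012;  -10368 − 4012 = -14380;  -28088 − 14380 = -42468
-828 − 96 = -924;  -4012 − 924 = -4936;  -14380 − 4936 = -19316;  -42468 − 19316 = -61784
-924 − 96 = -1020;  -4936 − 1020 = -5956;  -19316 − 5956 = -25272;  -61784 − 25272 = -87056
-1020 − 96 = -1116;  -5956 − 1116 = -7072;  -25272 − 7072 = -32344;  -87056 − 32344 = -119400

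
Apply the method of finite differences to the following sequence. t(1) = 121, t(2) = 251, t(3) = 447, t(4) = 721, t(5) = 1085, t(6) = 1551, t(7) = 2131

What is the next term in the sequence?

Δ: 130 , 196 , 274 , 364 , 466 , 580
Δ²: 66 , 78 , 90 , 102 , 114
Δ³: 12 , 12 , 12 , 12
Constant third difference = 12, so extend:
114 + 12 = 126;  580 + 126 = 706;  2131 + 706 = 2837

2837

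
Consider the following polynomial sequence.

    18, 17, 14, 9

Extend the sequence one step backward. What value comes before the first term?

17

First differences: -1, -3, -5
Second differences: -2, -2
The second differences are constant at -2.
Work back: -1 + 2 = 1;  18 − 1 = 17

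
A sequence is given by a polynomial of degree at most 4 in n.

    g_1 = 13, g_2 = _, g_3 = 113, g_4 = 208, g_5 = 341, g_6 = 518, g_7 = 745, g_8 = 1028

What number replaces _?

Using the last 6 terms:
Δ: 95, 133, 177, 227, 283
Δ²: 38, 44, 50, 56
Δ³: 6, 6, 6
Constant third difference = 6.
Extend backward: 38 − 6 = 32;  95 − 32 = 63;  113 − 63 = 50

50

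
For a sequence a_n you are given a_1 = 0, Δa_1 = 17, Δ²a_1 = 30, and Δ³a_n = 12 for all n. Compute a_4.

Build the table forward from the leading diagonal:
Third differences: 12  12  12  12
Second differences: 30  42  54  66
First differences: 17  47  89  143
a: 0  17  64  153

153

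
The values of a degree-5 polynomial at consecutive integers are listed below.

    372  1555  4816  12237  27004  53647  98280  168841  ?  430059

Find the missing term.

Using the first 8 terms:
1183, 3261, 7421, 14767, 26643, 44633, 70561
2078, 4160, 7346, 11876, 17990, 25928
2082, 3186, 4530, 6114, 7938
1104, 1344, 1584, 1824
240, 240, 240
Constant fifth difference = 240.
Extend forward: 1824 + 240 = 2064;  7938 + 2064 = 10002;  25928 + 10002 = 35930;  70561 + 35930 = 106491;  168841 + 106491 = 275332

275332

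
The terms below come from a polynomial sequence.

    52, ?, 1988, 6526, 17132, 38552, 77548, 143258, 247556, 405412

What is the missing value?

428

Using the last 8 terms:
Δ: 4538, 10606, 21420, 38996, 65710, 104298, 157856
Δ²: 6068, 10814, 17576, 26714, 38588, 53558
Δ³: 4746, 6762, 9138, 11874, 14970
Δ⁴: 2016, 2376, 2736, 3096
Δ⁵: 360, 360, 360
Constant fifth difference = 360.
Extend backward: 2016 − 360 = 1656;  4746 − 1656 = 3090;  6068 − 3090 = 2978;  4538 − 2978 = 1560;  1988 − 1560 = 428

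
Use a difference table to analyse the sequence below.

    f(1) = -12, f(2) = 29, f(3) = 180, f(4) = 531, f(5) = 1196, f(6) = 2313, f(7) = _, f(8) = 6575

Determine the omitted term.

Using the first 6 terms:
First differences: 41  151  351  665  1117
Second differences: 110  200  314  452
Third differences: 90  114  138
Fourth differences: 24  24
Constant fourth difference = 24.
Extend forward: 138 + 24 = 162;  452 + 162 = 614;  1117 + 614 = 1731;  2313 + 1731 = 4044

4044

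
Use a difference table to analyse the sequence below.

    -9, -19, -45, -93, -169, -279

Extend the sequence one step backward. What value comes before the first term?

D1: -10  -26  -48  -76  -110
D2: -16  -22  -28  -34
D3: -6  -6  -6
The third differences are constant at -6.
Work back: -16 + 6 = -10;  -10 + 10 = 0;  -9 + 0 = -9

-9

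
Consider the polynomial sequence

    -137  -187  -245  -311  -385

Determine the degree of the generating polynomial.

2

Δ: -50, -58, -66, -74
Δ²: -8, -8, -8
The second differences are constant, so the polynomial has degree 2.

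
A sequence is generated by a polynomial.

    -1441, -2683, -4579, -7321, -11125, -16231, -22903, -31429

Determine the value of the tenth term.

-55315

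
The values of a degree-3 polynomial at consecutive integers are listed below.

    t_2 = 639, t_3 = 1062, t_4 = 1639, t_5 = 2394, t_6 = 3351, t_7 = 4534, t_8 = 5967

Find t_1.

346

First differences: 423  577  755  957  1183  1433
Second differences: 154  178  202  226  250
Third differences: 24  24  24  24
The third differences are constant at 24.
Work back: 154 − 24 = 130;  423 − 130 = 293;  639 − 293 = 346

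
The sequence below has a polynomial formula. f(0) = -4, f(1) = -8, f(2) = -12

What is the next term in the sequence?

D1: -4, -4
First differences constant at -4.
-12 − 4 = -16

-16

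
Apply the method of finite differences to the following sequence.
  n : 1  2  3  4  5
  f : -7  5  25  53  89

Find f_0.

-11

D1: 12, 20, 28, 36
D2: 8, 8, 8
The second differences are constant at 8.
Work back: 12 − 8 = 4;  -7 − 4 = -11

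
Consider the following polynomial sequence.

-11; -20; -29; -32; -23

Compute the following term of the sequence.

D1: -9  -9  -3  9
D2: 0  6  12
D3: 6  6
The third differences are constant (6).
12 + 6 = 18;  9 + 18 = 27;  -23 + 27 = 4

4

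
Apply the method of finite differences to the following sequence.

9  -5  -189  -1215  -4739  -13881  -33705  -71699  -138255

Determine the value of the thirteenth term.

-1026459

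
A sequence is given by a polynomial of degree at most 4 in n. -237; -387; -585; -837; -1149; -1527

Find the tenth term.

-3819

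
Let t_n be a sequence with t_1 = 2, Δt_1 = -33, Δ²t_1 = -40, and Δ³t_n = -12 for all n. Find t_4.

Build the table forward from the leading diagonal:
D3: -12, -12, -12, -12
D2: -40, -52, -64, -76
D1: -33, -73, -125, -189
t: 2, -31, -104, -229

-229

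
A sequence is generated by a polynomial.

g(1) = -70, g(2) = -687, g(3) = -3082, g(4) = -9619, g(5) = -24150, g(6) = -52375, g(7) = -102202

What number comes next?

-184107

First differences: -617  -2395  -6537  -14531  -28225  -49827
Second differences: -1778  -4142  -7994  -13694  -21602
Third differences: -2364  -3852  -5700  -7908
Fourth differences: -1488  -1848  -2208
Fifth differences: -360  -360
The fifth differences are constant (-360).
-2208 − 360 = -2568;  -7908 − 2568 = -10476;  -21602 − 10476 = -32078;  -49827 − 32078 = -81905;  -102202 − 81905 = -184107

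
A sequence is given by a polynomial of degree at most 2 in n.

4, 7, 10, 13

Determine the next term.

First differences: 3, 3, 3
Constant first difference = 3, so extend:
13 + 3 = 16

16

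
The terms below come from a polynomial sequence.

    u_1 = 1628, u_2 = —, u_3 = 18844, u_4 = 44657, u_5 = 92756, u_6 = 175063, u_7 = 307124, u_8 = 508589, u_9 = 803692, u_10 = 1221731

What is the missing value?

6539

Using the last 8 terms:
Δ: 25813  48099  82307  132061  201465  295103  418039
Δ²: 22286  34208  49754  69404  93638  122936
Δ³: 11922  15546  19650  24234  29298
Δ⁴: 3624  4104  4584  5064
Δ⁵: 480  480  480
Constant fifth difference = 480.
Extend backward: 3624 − 480 = 3144;  11922 − 3144 = 8778;  22286 − 8778 = 13508;  25813 − 13508 = 12305;  18844 − 12305 = 6539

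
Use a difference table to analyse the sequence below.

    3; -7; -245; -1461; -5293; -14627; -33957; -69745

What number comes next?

First differences: -10 , -238 , -1216 , -3832 , -9334 , -19330 , -35788
Second differences: -228 , -978 , -2616 , -5502 , -9996 , -16458
Third differences: -750 , -1638 , -2886 , -4494 , -6462
Fourth differences: -888 , -1248 , -1608 , -1968
Fifth differences: -360 , -360 , -360
Fifth differences constant at -360.
-1968 − 360 = -2328;  -6462 − 2328 = -8790;  -16458 − 8790 = -25248;  -35788 − 25248 = -61036;  -69745 − 61036 = -130781

-130781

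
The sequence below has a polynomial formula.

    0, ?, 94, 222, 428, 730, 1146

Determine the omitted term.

Using the last 5 terms:
128  206  302  416
78  96  114
18  18
Constant third difference = 18.
Extend backward: 78 − 18 = 60;  128 − 60 = 68;  94 − 68 = 26

26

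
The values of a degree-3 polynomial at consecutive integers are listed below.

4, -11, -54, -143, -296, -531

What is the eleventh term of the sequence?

D1: -15 , -43 , -89 , -153 , -235
D2: -28 , -46 , -64 , -82
D3: -18 , -18 , -18
The third differences are constant (-18).
-82 − 18 = -100;  -235 − 100 = -335;  -531 − 335 = -866
-100 − 18 = -118;  -335 − 118 = -453;  -866 − 453 = -1319
-118 − 18 = -136;  -453 − 136 = -589;  -1319 − 589 = -1908
-136 − 18 = -154;  -589 − 154 = -743;  -1908 − 743 = -2651
-154 − 18 = -172;  -743 − 172 = -915;  -2651 − 915 = -3566

-3566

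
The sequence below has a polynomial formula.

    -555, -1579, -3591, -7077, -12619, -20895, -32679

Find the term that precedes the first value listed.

First differences: -1024, -2012, -3486, -5542, -8276, -11784
Second differences: -988, -1474, -2056, -2734, -3508
Third differences: -486, -582, -678, -774
Fourth differences: -96, -96, -96
The fourth differences are constant at -96.
Work back: -486 + 96 = -390;  -988 + 390 = -598;  -1024 + 598 = -426;  -555 + 426 = -129

-129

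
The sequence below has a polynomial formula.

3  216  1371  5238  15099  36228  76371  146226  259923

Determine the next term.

435504

213  1155  3867  9861  21129  40143  69855  113697
942  2712  5994  11268  19014  29712  43842
1770  3282  5274  7746  10698  14130
1512  1992  2472  2952  3432
480  480  480  480
Constant fifth difference = 480, so extend:
3432 + 480 = 3912;  14130 + 3912 = 18042;  43842 + 18042 = 61884;  113697 + 61884 = 175581;  259923 + 175581 = 435504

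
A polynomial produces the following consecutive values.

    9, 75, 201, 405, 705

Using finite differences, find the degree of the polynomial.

3

D1: 66, 126, 204, 300
D2: 60, 78, 96
D3: 18, 18
The third differences are constant, so the polynomial has degree 3.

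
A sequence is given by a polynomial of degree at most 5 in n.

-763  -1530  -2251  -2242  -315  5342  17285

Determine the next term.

38934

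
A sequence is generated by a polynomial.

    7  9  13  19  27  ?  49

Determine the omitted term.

Using the first 5 terms:
Δ: 2, 4, 6, 8
Δ²: 2, 2, 2
Constant second difference = 2.
Extend forward: 8 + 2 = 10;  27 + 10 = 37

37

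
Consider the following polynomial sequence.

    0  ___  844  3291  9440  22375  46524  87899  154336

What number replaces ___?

119

Using the last 7 terms:
Δ: 2447  6149  12935  24149  41375  66437
Δ²: 3702  6786  11214  17226  25062
Δ³: 3084  4428  6012  7836
Δ⁴: 1344  1584  1824
Δ⁵: 240  240
Constant fifth difference = 240.
Extend backward: 1344 − 240 = 1104;  3084 − 1104 = 1980;  3702 − 1980 = 1722;  2447 − 1722 = 725;  844 − 725 = 119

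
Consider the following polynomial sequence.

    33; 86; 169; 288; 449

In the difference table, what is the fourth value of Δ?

161

First differences: 53, 83, 119, 161
Second differences: 30, 36, 42
Third differences: 6, 6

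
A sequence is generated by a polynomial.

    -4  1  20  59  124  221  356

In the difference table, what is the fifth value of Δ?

97

Δ: 5, 19, 39, 65, 97, 135
Δ²: 14, 20, 26, 32, 38
Δ³: 6, 6, 6, 6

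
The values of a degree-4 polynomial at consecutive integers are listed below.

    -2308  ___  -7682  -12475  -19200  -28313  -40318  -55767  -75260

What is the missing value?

-4413

Using the last 7 terms:
D1: -4793  -6725  -9113  -12005  -15449  -19493
D2: -1932  -2388  -2892  -3444  -4044
D3: -456  -504  -552  -600
D4: -48  -48  -48
Constant fourth difference = -48.
Extend backward: -456 + 48 = -408;  -1932 + 408 = -1524;  -4793 + 1524 = -3269;  -7682 + 3269 = -4413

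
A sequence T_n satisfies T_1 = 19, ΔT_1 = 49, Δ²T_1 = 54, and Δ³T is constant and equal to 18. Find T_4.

Build the table forward from the leading diagonal:
D3: 18  18  18  18
D2: 54  72  90  108
D1: 49  103  175  265
T: 19  68  171  346

346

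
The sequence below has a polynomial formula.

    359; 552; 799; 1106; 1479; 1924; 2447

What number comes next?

3054

D1: 193, 247, 307, 373, 445, 523
D2: 54, 60, 66, 72, 78
D3: 6, 6, 6, 6
Third differences constant at 6.
78 + 6 = 84;  523 + 84 = 607;  2447 + 607 = 3054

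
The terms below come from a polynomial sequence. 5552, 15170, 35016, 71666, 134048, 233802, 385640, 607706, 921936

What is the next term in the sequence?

1354418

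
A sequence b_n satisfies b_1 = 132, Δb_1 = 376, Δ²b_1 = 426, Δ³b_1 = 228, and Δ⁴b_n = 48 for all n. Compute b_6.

8792

Build the table forward from the leading diagonal:
Fourth differences: 48, 48, 48, 48, 48, 48
Third differences: 228, 276, 324, 372, 420, 468
Second differences: 426, 654, 930, 1254, 1626, 2046
First differences: 376, 802, 1456, 2386, 3640, 5266
b: 132, 508, 1310, 2766, 5152, 8792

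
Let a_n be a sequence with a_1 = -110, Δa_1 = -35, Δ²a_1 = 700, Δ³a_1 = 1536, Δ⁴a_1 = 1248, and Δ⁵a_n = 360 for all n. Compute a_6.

Build the table forward from the leading diagonal:
Δ⁵: 360, 360, 360, 360, 360, 360
Δ⁴: 1248, 1608, 1968, 2328, 2688, 3048
Δ³: 1536, 2784, 4392, 6360, 8688, 11376
Δ²: 700, 2236, 5020, 9412, 15772, 24460
Δ: -35, 665, 2901, 7921, 17333, 33105
a: -110, -145, 520, 3421, 11342, 28675

28675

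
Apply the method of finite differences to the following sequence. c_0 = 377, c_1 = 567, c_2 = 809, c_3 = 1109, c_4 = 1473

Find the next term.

1907

190  242  300  364
52  58  64
6  6
Third differences constant at 6.
64 + 6 = 70;  364 + 70 = 434;  1473 + 434 = 1907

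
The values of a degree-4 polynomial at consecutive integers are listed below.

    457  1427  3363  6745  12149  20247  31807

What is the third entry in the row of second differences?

2022

Δ: 970, 1936, 3382, 5404, 8098, 11560
Δ²: 966, 1446, 2022, 2694, 3462
Δ³: 480, 576, 672, 768
Δ⁴: 96, 96, 96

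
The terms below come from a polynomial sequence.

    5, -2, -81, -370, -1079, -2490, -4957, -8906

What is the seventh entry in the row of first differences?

-3949

First differences: -7, -79, -289, -709, -1411, -2467, -3949
Second differences: -72, -210, -420, -702, -1056, -1482
Third differences: -138, -210, -282, -354, -426
Fourth differences: -72, -72, -72, -72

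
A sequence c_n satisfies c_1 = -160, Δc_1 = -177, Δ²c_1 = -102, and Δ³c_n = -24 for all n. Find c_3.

-616

Build the table forward from the leading diagonal:
Third differences: -24, -24, -24
Second differences: -102, -126, -150
First differences: -177, -279, -405
c: -160, -337, -616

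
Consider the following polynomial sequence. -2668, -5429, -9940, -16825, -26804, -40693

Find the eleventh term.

-204068

-2761, -4511, -6885, -9979, -13889
-1750, -2374, -3094, -3910
-624, -720, -816
-96, -96
Fourth differences constant at -96.
-816 − 96 = -912;  -3910 − 912 = -4822;  -13889 − 4822 = -18711;  -40693 − 18711 = -59404
-912 − 96 = -1008;  -4822 − 1008 = -5830;  -18711 − 5830 = -24541;  -59404 − 24541 = -83945
-1008 − 96 = -1104;  -5830 − 1104 = -6934;  -24541 − 6934 = -31475;  -83945 − 31475 = -115420
-1104 − 96 = -1200;  -6934 − 1200 = -8134;  -31475 − 8134 = -39609;  -115420 − 39609 = -155029
-1200 − 96 = -1296;  -8134 − 1296 = -9430;  -39609 − 9430 = -49039;  -155029 − 49039 = -204068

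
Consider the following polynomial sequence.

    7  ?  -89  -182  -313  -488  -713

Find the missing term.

-28

Using the last 5 terms:
Δ: -93, -131, -175, -225
Δ²: -38, -44, -50
Δ³: -6, -6
Constant third difference = -6.
Extend backward: -38 + 6 = -32;  -93 + 32 = -61;  -89 + 61 = -28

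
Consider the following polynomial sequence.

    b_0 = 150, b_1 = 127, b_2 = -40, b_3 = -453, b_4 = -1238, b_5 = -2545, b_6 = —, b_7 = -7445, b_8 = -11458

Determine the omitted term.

Using the first 6 terms:
-23, -167, -413, -785, -1307
-144, -246, -372, -522
-102, -126, -150
-24, -24
Constant fourth difference = -24.
Extend forward: -150 − 24 = -174;  -522 − 174 = -696;  -1307 − 696 = -2003;  -2545 − 2003 = -4548

-4548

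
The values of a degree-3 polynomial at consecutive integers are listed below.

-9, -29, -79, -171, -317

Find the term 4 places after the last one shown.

First differences: -20 , -50 , -92 , -146
Second differences: -30 , -42 , -54
Third differences: -12 , -12
The third differences are constant (-12).
-54 − 12 = -66;  -146 − 66 = -212;  -317 − 212 = -529
-66 − 12 = -78;  -212 − 78 = -290;  -529 − 290 = -819
-78 − 12 = -90;  -290 − 90 = -380;  -819 − 380 = -1199
-90 − 12 = -102;  -380 − 102 = -482;  -1199 − 482 = -1681

-1681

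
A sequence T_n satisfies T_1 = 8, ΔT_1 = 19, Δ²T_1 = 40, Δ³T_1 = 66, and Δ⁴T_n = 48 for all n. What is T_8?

4971

Build the table forward from the leading diagonal:
D4: 48  48  48  48  48  48  48  48
D3: 66  114  162  210  258  306  354  402
D2: 40  106  220  382  592  850  1156  1510
D1: 19  59  165  385  767  1359  2209  3365
T: 8  27  86  251  636  1403  2762  4971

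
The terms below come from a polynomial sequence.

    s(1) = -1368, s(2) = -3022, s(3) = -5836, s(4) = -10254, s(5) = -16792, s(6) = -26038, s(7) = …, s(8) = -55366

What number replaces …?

Using the first 6 terms:
-1654  -2814  -4418  -6538  -9246
-1160  -1604  -2120  -2708
-444  -516  -588
-72  -72
Constant fourth difference = -72.
Extend forward: -588 − 72 = -660;  -2708 − 660 = -3368;  -9246 − 3368 = -12614;  -26038 − 12614 = -38652

-38652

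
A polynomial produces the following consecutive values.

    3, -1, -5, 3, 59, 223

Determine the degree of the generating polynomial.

4

Δ: -4, -4, 8, 56, 164
Δ²: 0, 12, 48, 108
Δ³: 12, 36, 60
Δ⁴: 24, 24
The fourth differences are constant, so the polynomial has degree 4.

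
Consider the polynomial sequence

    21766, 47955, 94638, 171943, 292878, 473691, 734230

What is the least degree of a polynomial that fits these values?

5

First differences: 26189, 46683, 77305, 120935, 180813, 260539
Second differences: 20494, 30622, 43630, 59878, 79726
Third differences: 10128, 13008, 16248, 19848
Fourth differences: 2880, 3240, 3600
Fifth differences: 360, 360
The fifth differences are constant, so the polynomial has degree 5.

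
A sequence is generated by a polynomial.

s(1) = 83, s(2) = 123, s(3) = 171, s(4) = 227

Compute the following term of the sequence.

291

D1: 40, 48, 56
D2: 8, 8
Second differences constant at 8.
56 + 8 = 64;  227 + 64 = 291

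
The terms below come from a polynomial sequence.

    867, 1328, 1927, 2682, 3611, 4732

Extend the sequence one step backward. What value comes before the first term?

First differences: 461  599  755  929  1121
Second differences: 138  156  174  192
Third differences: 18  18  18
The third differences are constant at 18.
Work back: 138 − 18 = 120;  461 − 120 = 341;  867 − 341 = 526

526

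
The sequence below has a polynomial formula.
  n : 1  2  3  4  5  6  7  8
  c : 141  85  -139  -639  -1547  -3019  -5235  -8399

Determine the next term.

-12739

First differences: -56  -224  -500  -908  -1472  -2216  -3164
Second differences: -168  -276  -408  -564  -744  -948
Third differences: -108  -132  -156  -180  -204
Fourth differences: -24  -24  -24  -24
Fourth differences constant at -24.
-204 − 24 = -228;  -948 − 228 = -1176;  -3164 − 1176 = -4340;  -8399 − 4340 = -12739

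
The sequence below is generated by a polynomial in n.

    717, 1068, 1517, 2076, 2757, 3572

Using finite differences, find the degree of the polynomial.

3

Δ: 351, 449, 559, 681, 815
Δ²: 98, 110, 122, 134
Δ³: 12, 12, 12
The third differences are constant, so the polynomial has degree 3.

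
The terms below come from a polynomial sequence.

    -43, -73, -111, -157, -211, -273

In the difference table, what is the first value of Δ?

D1: -30, -38, -46, -54, -62
D2: -8, -8, -8, -8

-30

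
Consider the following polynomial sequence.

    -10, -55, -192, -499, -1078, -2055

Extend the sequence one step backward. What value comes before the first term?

D1: -45  -137  -307  -579  -977
D2: -92  -170  -272  -398
D3: -78  -102  -126
D4: -24  -24
The fourth differences are constant at -24.
Work back: -78 + 24 = -54;  -92 + 54 = -38;  -45 + 38 = -7;  -10 + 7 = -3

-3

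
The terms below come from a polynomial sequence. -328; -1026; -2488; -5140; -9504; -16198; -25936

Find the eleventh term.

-698  -1462  -2652  -4364  -6694  -9738
-764  -1190  -1712  -2330  -3044
-426  -522  -618  -714
-96  -96  -96
Fourth differences constant at -96.
-714 − 96 = -810;  -3044 − 810 = -3854;  -9738 − 3854 = -13592;  -25936 − 13592 = -39528
-810 − 96 = -906;  -3854 − 906 = -4760;  -13592 − 4760 = -18352;  -39528 − 18352 = -57880
-906 − 96 = -1002;  -4760 − 1002 = -5762;  -18352 − 5762 = -24114;  -57880 − 24114 = -81994
-1002 − 96 = -1098;  -5762 − 1098 = -6860;  -24114 − 6860 = -30974;  -81994 − 30974 = -112968

-112968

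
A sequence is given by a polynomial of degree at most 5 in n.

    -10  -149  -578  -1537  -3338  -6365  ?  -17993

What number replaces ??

Using the first 6 terms:
Δ: -139, -429, -959, -1801, -3027
Δ²: -290, -530, -842, -1226
Δ³: -240, -312, -384
Δ⁴: -72, -72
Constant fourth difference = -72.
Extend forward: -384 − 72 = -456;  -1226 − 456 = -1682;  -3027 − 1682 = -4709;  -6365 − 4709 = -11074

-11074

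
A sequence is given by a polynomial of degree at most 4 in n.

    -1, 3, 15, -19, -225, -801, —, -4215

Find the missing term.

Using the first 6 terms:
D1: 4  12  -34  -206  -576
D2: 8  -46  -172  -370
D3: -54  -126  -198
D4: -72  -72
Constant fourth difference = -72.
Extend forward: -198 − 72 = -270;  -370 − 270 = -640;  -576 − 640 = -1216;  -801 − 1216 = -2017

-2017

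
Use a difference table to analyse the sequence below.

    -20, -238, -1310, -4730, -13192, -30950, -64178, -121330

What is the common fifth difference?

-360

Δ: -218, -1072, -3420, -8462, -17758, -33228, -57152
Δ²: -854, -2348, -5042, -9296, -15470, -23924
Δ³: -1494, -2694, -4254, -6174, -8454
Δ⁴: -1200, -1560, -1920, -2280
Δ⁵: -360, -360, -360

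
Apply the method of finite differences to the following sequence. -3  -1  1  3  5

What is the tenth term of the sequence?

15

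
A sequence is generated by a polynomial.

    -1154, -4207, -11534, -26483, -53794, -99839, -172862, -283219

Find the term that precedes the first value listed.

Δ: -3053, -7327, -14949, -27311, -46045, -73023, -110357
Δ²: -4274, -7622, -12362, -18734, -26978, -37334
Δ³: -3348, -4740, -6372, -8244, -10356
Δ⁴: -1392, -1632, -1872, -2112
Δ⁵: -240, -240, -240
The fifth differences are constant at -240.
Work back: -1392 + 240 = -1152;  -3348 + 1152 = -2196;  -4274 + 2196 = -2078;  -3053 + 2078 = -975;  -1154 + 975 = -179

-179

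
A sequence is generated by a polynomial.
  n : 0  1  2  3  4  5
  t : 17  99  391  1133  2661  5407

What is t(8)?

26713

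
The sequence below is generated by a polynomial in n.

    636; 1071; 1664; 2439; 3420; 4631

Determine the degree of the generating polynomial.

Δ: 435, 593, 775, 981, 1211
Δ²: 158, 182, 206, 230
Δ³: 24, 24, 24
The third differences are constant, so the polynomial has degree 3.

3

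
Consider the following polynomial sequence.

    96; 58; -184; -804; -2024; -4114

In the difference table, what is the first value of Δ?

First differences: -38, -242, -620, -1220, -2090
Second differences: -204, -378, -600, -870
Third differences: -174, -222, -270
Fourth differences: -48, -48

-38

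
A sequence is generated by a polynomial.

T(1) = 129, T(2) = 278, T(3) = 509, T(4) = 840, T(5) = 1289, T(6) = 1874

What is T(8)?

3524

D1: 149 , 231 , 331 , 449 , 585
D2: 82 , 100 , 118 , 136
D3: 18 , 18 , 18
The third differences are constant (18).
136 + 18 = 154;  585 + 154 = 739;  1874 + 739 = 2613
154 + 18 = 172;  739 + 172 = 911;  2613 + 911 = 3524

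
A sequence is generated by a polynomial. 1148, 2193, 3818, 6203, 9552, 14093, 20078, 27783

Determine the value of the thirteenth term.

First differences: 1045, 1625, 2385, 3349, 4541, 5985, 7705
Second differences: 580, 760, 964, 1192, 1444, 1720
Third differences: 180, 204, 228, 252, 276
Fourth differences: 24, 24, 24, 24
The fourth differences are constant (24).
276 + 24 = 300;  1720 + 300 = 2020;  7705 + 2020 = 9725;  27783 + 9725 = 37508
300 + 24 = 324;  2020 + 324 = 2344;  9725 + 2344 = 12069;  37508 + 12069 = 49577
324 + 24 = 348;  2344 + 348 = 2692;  12069 + 2692 = 14761;  49577 + 14761 = 64338
348 + 24 = 372;  2692 + 372 = 3064;  14761 + 3064 = 17825;  64338 + 17825 = 82163
372 + 24 = 396;  3064 + 396 = 3460;  17825 + 3460 = 21285;  82163 + 21285 = 103448

103448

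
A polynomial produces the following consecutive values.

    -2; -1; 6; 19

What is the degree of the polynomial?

D1: 1, 7, 13
D2: 6, 6
The second differences are constant, so the polynomial has degree 2.

2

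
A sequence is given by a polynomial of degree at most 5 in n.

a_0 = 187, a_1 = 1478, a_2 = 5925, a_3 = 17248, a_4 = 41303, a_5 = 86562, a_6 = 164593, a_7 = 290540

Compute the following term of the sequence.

D1: 1291 , 4447 , 11323 , 24055 , 45259 , 78031 , 125947
D2: 3156 , 6876 , 12732 , 21204 , 32772 , 47916
D3: 3720 , 5856 , 8472 , 11568 , 15144
D4: 2136 , 2616 , 3096 , 3576
D5: 480 , 480 , 480
Constant fifth difference = 480, so extend:
3576 + 480 = 4056;  15144 + 4056 = 19200;  47916 + 19200 = 67116;  125947 + 67116 = 193063;  290540 + 193063 = 483603

483603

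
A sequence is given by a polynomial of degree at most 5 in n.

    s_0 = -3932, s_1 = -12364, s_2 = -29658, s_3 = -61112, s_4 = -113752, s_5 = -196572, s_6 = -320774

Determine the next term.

-500008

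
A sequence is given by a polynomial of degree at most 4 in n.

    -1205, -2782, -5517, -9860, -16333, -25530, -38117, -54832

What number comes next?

-76485

First differences: -1577  -2735  -4343  -6473  -9197  -12587  -16715
Second differences: -1158  -1608  -2130  -2724  -3390  -4128
Third differences: -450  -522  -594  -666  -738
Fourth differences: -72  -72  -72  -72
Constant fourth difference = -72, so extend:
-738 − 72 = -810;  -4128 − 810 = -4938;  -16715 − 4938 = -21653;  -54832 − 21653 = -76485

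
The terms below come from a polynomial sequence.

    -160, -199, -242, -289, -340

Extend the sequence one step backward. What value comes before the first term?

Δ: -39, -43, -47, -51
Δ²: -4, -4, -4
The second differences are constant at -4.
Work back: -39 + 4 = -35;  -160 + 35 = -125

-125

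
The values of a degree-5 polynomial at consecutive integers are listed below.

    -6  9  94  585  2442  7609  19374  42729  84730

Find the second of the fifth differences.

D1: 15, 85, 491, 1857, 5167, 11765, 23355, 42001
D2: 70, 406, 1366, 3310, 6598, 11590, 18646
D3: 336, 960, 1944, 3288, 4992, 7056
D4: 624, 984, 1344, 1704, 2064
D5: 360, 360, 360, 360

360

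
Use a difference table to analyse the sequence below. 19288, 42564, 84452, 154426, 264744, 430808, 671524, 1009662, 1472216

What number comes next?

23276  41888  69974  110318  166064  240716  338138  462554
18612  28086  40344  55746  74652  97422  124416
9474  12258  15402  18906  22770  26994
2784  3144  3504  3864  4224
360  360  360  360
The fifth differences are constant (360).
4224 + 360 = 4584;  26994 + 4584 = 31578;  124416 + 31578 = 155994;  462554 + 155994 = 618548;  1472216 + 618548 = 2090764

2090764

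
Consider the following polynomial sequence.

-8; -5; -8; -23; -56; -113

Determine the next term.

-200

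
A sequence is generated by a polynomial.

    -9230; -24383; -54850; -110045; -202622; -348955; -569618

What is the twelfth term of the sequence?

-15153 , -30467 , -55195 , -92577 , -146333 , -220663
-15314 , -24728 , -37382 , -53756 , -74330
-9414 , -12654 , -16374 , -20574
-3240 , -3720 , -4200
-480 , -480
Constant fifth difference = -480, so extend:
-4200 − 480 = -4680;  -20574 − 4680 = -25254;  -74330 − 25254 = -99584;  -220663 − 99584 = -320247;  -569618 − 320247 = -889865
-4680 − 480 = -5160;  -25254 − 5160 = -30414;  -99584 − 30414 = -129998;  -320247 − 129998 = -450245;  -889865 − 450245 = -1340110
-5160 − 480 = -5640;  -30414 − 5640 = -36054;  -129998 − 36054 = -166052;  -450245 − 166052 = -616297;  -1340110 − 616297 = -1956407
-5640 − 480 = -6120;  -36054 − 6120 = -42174;  -166052 − 42174 = -208226;  -616297 − 208226 = -824523;  -1956407 − 824523 = -2780930
-6120 − 480 = -6600;  -42174 − 6600 = -48774;  -208226 − 48774 = -257000;  -824523 − 257000 = -1081523;  -2780930 − 1081523 = -3862453

-3862453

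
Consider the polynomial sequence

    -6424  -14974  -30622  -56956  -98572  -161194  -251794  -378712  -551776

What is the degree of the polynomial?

5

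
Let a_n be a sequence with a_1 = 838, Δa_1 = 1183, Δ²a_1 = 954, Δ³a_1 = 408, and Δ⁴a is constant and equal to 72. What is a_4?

7657

Build the table forward from the leading diagonal:
Fourth differences: 72  72  72  72
Third differences: 408  480  552  624
Second differences: 954  1362  1842  2394
First differences: 1183  2137  3499  5341
a: 838  2021  4158  7657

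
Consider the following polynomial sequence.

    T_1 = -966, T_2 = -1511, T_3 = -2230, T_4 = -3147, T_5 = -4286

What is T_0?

Δ: -545  -719  -917  -1139
Δ²: -174  -198  -222
Δ³: -24  -24
The third differences are constant at -24.
Work back: -174 + 24 = -150;  -545 + 150 = -395;  -966 + 395 = -571

-571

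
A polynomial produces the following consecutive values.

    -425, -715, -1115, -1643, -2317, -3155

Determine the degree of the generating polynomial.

3

First differences: -290, -400, -528, -674, -838
Second differences: -110, -128, -146, -164
Third differences: -18, -18, -18
The third differences are constant, so the polynomial has degree 3.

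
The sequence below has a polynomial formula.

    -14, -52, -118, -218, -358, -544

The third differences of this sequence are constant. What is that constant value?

-6

First differences: -38, -66, -100, -140, -186
Second differences: -28, -34, -40, -46
Third differences: -6, -6, -6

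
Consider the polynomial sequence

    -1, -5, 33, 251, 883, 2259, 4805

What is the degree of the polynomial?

Δ: -4, 38, 218, 632, 1376, 2546
Δ²: 42, 180, 414, 744, 1170
Δ³: 138, 234, 330, 426
Δ⁴: 96, 96, 96
The fourth differences are constant, so the polynomial has degree 4.

4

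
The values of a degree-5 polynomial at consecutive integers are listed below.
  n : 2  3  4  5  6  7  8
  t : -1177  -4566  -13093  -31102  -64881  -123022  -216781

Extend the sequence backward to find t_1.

-166

D1: -3389, -8527, -18009, -33779, -58141, -93759
D2: -5138, -9482, -15770, -24362, -35618
D3: -4344, -6288, -8592, -11256
D4: -1944, -2304, -2664
D5: -360, -360
The fifth differences are constant at -360.
Work back: -1944 + 360 = -1584;  -4344 + 1584 = -2760;  -5138 + 2760 = -2378;  -3389 + 2378 = -1011;  -1177 + 1011 = -166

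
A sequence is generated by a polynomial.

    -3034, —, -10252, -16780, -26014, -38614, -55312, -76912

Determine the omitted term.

-5842

Using the last 6 terms:
First differences: -6528, -9234, -12600, -16698, -21600
Second differences: -2706, -3366, -4098, -4902
Third differences: -660, -732, -804
Fourth differences: -72, -72
Constant fourth difference = -72.
Extend backward: -660 + 72 = -588;  -2706 + 588 = -2118;  -6528 + 2118 = -4410;  -10252 + 4410 = -5842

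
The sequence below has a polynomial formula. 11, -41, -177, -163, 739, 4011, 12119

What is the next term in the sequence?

28753

Δ: -52, -136, 14, 902, 3272, 8108
Δ²: -84, 150, 888, 2370, 4836
Δ³: 234, 738, 1482, 2466
Δ⁴: 504, 744, 984
Δ⁵: 240, 240
Fifth differences constant at 240.
984 + 240 = 1224;  2466 + 1224 = 3690;  4836 + 3690 = 8526;  8108 + 8526 = 16634;  12119 + 16634 = 28753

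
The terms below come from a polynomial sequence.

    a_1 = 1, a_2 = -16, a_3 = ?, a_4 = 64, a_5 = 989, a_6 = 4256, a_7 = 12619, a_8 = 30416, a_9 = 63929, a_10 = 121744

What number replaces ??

-49

Using the last 7 terms:
925, 3267, 8363, 17797, 33513, 57815
2342, 5096, 9434, 15716, 24302
2754, 4338, 6282, 8586
1584, 1944, 2304
360, 360
Constant fifth difference = 360.
Extend backward: 1584 − 360 = 1224;  2754 − 1224 = 1530;  2342 − 1530 = 812;  925 − 812 = 113;  64 − 113 = -49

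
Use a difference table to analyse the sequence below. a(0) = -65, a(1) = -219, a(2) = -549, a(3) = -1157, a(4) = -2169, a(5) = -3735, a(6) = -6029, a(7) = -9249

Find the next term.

-13617

-154  -330  -608  -1012  -1566  -2294  -3220
-176  -278  -404  -554  -728  -926
-102  -126  -150  -174  -198
-24  -24  -24  -24
The fourth differences are constant (-24).
-198 − 24 = -222;  -926 − 222 = -1148;  -3220 − 1148 = -4368;  -9249 − 4368 = -13617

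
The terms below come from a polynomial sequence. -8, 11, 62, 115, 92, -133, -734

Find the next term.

-1933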